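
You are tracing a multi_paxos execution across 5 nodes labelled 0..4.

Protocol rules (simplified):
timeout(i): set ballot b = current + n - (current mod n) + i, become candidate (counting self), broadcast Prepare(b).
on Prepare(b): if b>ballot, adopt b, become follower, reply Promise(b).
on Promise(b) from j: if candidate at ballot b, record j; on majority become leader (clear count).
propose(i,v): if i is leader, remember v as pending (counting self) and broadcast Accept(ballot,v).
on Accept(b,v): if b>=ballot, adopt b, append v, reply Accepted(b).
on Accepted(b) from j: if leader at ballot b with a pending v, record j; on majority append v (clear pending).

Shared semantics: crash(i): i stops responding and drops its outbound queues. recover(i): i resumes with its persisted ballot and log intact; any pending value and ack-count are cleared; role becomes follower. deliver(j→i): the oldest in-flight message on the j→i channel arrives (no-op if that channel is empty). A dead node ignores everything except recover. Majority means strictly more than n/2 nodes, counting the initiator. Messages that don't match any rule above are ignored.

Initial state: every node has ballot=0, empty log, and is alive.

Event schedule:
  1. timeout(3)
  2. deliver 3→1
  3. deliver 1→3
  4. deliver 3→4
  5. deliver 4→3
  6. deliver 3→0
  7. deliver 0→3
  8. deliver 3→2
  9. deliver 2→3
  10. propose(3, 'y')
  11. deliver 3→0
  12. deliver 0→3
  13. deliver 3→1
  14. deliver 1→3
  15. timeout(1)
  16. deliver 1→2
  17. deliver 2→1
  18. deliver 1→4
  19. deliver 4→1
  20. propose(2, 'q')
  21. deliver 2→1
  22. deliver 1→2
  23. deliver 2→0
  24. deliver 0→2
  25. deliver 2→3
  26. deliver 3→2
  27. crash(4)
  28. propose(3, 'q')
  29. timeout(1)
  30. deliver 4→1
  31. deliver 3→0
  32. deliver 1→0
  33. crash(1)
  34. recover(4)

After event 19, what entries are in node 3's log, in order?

y

[1] timeout(3) → N3(cand b8 [-])
[2] deliver 3→1 → N1(foll b8 [-])
[3] deliver 1→3 → ∅
[4] deliver 3→4 → N4(foll b8 [-])
[5] deliver 4→3 → N3(lead b8 [-])
[6] deliver 3→0 → N0(foll b8 [-])
[7] deliver 0→3 → ∅
[8] deliver 3→2 → N2(foll b8 [-])
[9] deliver 2→3 → ∅
[10] propose(3,'y') → ∅
[11] deliver 3→0 → N0(foll b8 [y])
[12] deliver 0→3 → ∅
[13] deliver 3→1 → N1(foll b8 [y])
[14] deliver 1→3 → N3(lead b8 [y])
[15] timeout(1) → N1(cand b11 [y])
[16] deliver 1→2 → N2(foll b11 [-])
[17] deliver 2→1 → ∅
[18] deliver 1→4 → N4(foll b11 [-])
[19] deliver 4→1 → N1(lead b11 [y])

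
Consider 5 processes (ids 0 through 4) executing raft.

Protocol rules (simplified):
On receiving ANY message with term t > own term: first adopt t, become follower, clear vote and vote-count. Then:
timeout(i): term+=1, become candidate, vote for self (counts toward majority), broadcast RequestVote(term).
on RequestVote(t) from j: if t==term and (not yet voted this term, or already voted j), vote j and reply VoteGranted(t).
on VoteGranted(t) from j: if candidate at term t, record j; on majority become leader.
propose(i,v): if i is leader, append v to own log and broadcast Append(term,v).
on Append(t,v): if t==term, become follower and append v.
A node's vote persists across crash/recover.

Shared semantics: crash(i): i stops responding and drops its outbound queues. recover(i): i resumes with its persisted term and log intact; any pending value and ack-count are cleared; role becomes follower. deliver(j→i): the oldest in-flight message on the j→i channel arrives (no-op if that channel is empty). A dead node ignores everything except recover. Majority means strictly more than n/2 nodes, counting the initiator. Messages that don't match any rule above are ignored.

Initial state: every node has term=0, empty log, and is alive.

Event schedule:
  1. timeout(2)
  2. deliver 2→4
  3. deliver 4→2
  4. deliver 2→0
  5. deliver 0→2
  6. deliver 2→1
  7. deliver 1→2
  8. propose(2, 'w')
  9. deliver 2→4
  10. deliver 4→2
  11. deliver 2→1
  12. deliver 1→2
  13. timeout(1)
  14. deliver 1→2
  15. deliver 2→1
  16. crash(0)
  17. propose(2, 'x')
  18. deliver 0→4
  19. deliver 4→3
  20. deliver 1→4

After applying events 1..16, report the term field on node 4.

1

e1 timeout(2): 2[cand,t=1,-]
e2 deliver 2→4: 4[foll,t=1,-]
e3 deliver 4→2: ·
e4 deliver 2→0: 0[foll,t=1,-]
e5 deliver 0→2: 2[lead,t=1,-]
e6 deliver 2→1: 1[foll,t=1,-]
e7 deliver 1→2: ·
e8 propose(2,'w'): 2[lead,t=1,w]
e9 deliver 2→4: 4[foll,t=1,w]
e10 deliver 4→2: ·
e11 deliver 2→1: 1[foll,t=1,w]
e12 deliver 1→2: ·
e13 timeout(1): 1[cand,t=2,w]
e14 deliver 1→2: 2[foll,t=2,w]
e15 deliver 2→1: ·
e16 crash(0): 0[✗foll,t=1,-]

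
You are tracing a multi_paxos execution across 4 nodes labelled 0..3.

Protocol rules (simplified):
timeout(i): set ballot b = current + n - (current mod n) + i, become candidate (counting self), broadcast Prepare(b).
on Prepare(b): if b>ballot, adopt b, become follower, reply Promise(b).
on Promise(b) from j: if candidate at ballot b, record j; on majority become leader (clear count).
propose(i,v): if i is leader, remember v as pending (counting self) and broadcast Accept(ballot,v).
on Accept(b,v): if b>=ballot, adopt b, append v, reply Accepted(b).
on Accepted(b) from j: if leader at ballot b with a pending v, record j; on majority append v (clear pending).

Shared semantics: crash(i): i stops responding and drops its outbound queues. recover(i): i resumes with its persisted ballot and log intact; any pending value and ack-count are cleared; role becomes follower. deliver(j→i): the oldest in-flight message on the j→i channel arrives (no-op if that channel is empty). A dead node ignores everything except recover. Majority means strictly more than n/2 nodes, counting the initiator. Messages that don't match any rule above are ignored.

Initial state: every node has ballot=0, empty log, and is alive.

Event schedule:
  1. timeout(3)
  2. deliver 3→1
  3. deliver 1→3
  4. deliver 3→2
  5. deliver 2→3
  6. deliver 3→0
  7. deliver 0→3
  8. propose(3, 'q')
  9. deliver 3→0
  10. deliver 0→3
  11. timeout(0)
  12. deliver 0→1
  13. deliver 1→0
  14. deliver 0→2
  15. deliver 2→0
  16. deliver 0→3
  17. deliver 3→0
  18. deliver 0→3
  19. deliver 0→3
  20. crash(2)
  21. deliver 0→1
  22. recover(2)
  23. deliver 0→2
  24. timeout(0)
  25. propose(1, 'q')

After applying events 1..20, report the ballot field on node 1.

8

step 1 timeout(3): 3={cand,b=7,log=-}
step 2 deliver 3→1: 1={foll,b=7,log=-}
step 3 deliver 1→3: —
step 4 deliver 3→2: 2={foll,b=7,log=-}
step 5 deliver 2→3: 3={lead,b=7,log=-}
step 6 deliver 3→0: 0={foll,b=7,log=-}
step 7 deliver 0→3: —
step 8 propose(3,'q'): —
step 9 deliver 3→0: 0={foll,b=7,log=q}
step 10 deliver 0→3: —
step 11 timeout(0): 0={cand,b=8,log=q}
step 12 deliver 0→1: 1={foll,b=8,log=-}
step 13 deliver 1→0: —
step 14 deliver 0→2: 2={foll,b=8,log=-}
step 15 deliver 2→0: 0={lead,b=8,log=q}
step 16 deliver 0→3: 3={foll,b=8,log=-}
step 17 deliver 3→0: —
step 18 deliver 0→3: —
step 19 deliver 0→3: —
step 20 crash(2): 2={✗foll,b=8,log=-}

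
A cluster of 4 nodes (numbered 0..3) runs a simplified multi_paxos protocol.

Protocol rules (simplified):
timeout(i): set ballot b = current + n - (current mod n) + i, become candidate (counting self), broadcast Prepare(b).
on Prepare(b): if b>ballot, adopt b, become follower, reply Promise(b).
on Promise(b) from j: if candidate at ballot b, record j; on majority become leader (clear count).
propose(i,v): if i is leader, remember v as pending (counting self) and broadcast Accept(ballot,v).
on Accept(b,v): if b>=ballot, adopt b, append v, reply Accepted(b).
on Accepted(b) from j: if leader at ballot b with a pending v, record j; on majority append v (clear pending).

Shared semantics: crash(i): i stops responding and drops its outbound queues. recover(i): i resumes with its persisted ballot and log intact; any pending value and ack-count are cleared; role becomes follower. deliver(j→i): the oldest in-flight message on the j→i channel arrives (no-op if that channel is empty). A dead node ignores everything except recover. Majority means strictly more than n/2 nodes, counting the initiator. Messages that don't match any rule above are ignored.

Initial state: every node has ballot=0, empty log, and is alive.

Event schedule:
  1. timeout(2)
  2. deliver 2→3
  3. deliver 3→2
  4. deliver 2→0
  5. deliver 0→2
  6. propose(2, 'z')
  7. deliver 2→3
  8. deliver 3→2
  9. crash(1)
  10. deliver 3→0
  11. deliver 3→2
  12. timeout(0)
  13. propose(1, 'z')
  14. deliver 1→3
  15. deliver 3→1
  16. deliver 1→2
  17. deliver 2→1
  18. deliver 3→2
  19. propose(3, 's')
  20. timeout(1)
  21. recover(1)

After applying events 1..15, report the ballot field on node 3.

after 1 — timeout(2): n2:cand/b6/[-]
after 2 — deliver 2→3: n3:foll/b6/[-]
after 3 — deliver 3→2: ·
after 4 — deliver 2→0: n0:foll/b6/[-]
after 5 — deliver 0→2: n2:lead/b6/[-]
after 6 — propose(2,'z'): ·
after 7 — deliver 2→3: n3:foll/b6/[z]
after 8 — deliver 3→2: ·
after 9 — crash(1): n1:✗foll/b0/[-]
after 10 — deliver 3→0: ·
after 11 — deliver 3→2: ·
after 12 — timeout(0): n0:cand/b8/[-]
after 13 — propose(1,'z'): ·
after 14 — deliver 1→3: ·
after 15 — deliver 3→1: ·

6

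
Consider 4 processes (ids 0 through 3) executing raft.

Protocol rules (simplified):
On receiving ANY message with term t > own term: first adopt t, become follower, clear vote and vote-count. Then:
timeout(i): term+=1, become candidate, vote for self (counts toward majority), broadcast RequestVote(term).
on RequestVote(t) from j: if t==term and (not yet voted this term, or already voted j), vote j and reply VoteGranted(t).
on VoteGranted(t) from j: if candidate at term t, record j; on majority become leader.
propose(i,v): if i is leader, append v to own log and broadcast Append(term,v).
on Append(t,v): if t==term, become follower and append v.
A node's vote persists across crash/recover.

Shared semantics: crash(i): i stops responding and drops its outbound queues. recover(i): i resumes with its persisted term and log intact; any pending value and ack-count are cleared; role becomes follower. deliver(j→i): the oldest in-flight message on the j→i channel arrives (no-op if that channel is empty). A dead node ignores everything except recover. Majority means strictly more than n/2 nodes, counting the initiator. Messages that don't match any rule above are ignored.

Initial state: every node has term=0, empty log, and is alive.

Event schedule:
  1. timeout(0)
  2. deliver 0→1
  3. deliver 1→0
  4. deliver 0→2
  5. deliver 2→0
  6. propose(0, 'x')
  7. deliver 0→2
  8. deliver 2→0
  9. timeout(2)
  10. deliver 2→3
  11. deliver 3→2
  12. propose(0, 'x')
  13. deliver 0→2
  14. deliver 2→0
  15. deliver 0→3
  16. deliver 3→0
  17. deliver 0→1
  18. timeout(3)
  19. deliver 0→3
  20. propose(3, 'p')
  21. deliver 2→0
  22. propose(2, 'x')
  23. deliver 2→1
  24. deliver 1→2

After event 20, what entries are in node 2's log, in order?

x

1. timeout(0):  <0:cand t1 ->
2. deliver 0→1:  <1:foll t1 ->
3. deliver 1→0:  nop
4. deliver 0→2:  <2:foll t1 ->
5. deliver 2→0:  <0:lead t1 ->
6. propose(0,'x'):  <0:lead t1 x>
7. deliver 0→2:  <2:foll t1 x>
8. deliver 2→0:  nop
9. timeout(2):  <2:cand t2 x>
10. deliver 2→3:  <3:foll t2 ->
11. deliver 3→2:  nop
12. propose(0,'x'):  <0:lead t1 x,x>
13. deliver 0→2:  nop
14. deliver 2→0:  <0:foll t2 x,x>
15. deliver 0→3:  nop
16. deliver 3→0:  nop
17. deliver 0→1:  <1:foll t1 x>
18. timeout(3):  <3:cand t3 ->
19. deliver 0→3:  nop
20. propose(3,'p'):  nop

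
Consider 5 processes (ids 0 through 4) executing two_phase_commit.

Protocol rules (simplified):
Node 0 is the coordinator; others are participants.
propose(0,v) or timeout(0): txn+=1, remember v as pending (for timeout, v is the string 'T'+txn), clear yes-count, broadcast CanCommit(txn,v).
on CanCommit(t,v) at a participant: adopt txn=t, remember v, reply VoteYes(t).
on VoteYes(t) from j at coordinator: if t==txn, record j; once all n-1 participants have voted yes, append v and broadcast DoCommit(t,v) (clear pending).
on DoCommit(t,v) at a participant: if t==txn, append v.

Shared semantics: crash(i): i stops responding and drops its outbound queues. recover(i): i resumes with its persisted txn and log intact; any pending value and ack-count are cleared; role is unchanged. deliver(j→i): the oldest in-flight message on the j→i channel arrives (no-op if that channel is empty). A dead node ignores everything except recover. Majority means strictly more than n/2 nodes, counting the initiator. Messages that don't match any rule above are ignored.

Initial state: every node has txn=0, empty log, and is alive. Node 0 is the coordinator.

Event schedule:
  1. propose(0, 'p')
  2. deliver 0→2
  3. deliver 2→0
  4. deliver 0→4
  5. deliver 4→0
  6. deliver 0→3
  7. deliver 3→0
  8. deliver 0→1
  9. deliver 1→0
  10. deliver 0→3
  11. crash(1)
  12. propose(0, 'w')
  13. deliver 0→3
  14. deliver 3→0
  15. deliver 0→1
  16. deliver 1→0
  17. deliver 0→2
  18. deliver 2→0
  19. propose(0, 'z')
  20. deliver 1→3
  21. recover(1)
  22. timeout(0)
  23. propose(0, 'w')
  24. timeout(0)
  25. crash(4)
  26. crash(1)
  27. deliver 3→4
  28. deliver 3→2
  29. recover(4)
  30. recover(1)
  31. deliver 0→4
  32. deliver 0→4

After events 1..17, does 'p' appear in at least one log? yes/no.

yes

e1 propose(0,'p'): 0[coor,t=1,-]
e2 deliver 0→2: 2[part,t=1,-]
e3 deliver 2→0: ·
e4 deliver 0→4: 4[part,t=1,-]
e5 deliver 4→0: ·
e6 deliver 0→3: 3[part,t=1,-]
e7 deliver 3→0: ·
e8 deliver 0→1: 1[part,t=1,-]
e9 deliver 1→0: 0[coor,t=1,p]
e10 deliver 0→3: 3[part,t=1,p]
e11 crash(1): 1[✗part,t=1,-]
e12 propose(0,'w'): 0[coor,t=2,p]
e13 deliver 0→3: 3[part,t=2,p]
e14 deliver 3→0: ·
e15 deliver 0→1: ·
e16 deliver 1→0: ·
e17 deliver 0→2: 2[part,t=1,p]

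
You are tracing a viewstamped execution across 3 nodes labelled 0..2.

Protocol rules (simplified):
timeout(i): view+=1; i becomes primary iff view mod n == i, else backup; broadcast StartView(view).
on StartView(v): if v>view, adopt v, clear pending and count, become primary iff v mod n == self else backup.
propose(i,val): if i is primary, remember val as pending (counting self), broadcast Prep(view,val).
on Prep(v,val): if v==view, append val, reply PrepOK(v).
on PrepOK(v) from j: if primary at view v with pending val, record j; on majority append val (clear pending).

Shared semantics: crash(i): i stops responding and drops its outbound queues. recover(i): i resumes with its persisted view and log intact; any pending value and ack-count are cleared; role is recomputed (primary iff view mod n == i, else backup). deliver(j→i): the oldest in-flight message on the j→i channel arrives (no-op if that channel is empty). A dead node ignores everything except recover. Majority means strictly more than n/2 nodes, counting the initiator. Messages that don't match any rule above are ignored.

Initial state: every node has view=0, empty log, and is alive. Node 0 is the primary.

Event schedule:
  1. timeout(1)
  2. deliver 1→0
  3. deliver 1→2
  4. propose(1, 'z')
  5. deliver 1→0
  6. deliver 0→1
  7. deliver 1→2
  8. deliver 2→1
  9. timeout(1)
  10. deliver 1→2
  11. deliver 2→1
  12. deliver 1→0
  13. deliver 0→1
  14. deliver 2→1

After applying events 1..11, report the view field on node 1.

2

step 1 timeout(1): 1={prim,v=1,log=-}
step 2 deliver 1→0: 0={back,v=1,log=-}
step 3 deliver 1→2: 2={back,v=1,log=-}
step 4 propose(1,'z'): —
step 5 deliver 1→0: 0={back,v=1,log=z}
step 6 deliver 0→1: 1={prim,v=1,log=z}
step 7 deliver 1→2: 2={back,v=1,log=z}
step 8 deliver 2→1: —
step 9 timeout(1): 1={back,v=2,log=z}
step 10 deliver 1→2: 2={prim,v=2,log=z}
step 11 deliver 2→1: —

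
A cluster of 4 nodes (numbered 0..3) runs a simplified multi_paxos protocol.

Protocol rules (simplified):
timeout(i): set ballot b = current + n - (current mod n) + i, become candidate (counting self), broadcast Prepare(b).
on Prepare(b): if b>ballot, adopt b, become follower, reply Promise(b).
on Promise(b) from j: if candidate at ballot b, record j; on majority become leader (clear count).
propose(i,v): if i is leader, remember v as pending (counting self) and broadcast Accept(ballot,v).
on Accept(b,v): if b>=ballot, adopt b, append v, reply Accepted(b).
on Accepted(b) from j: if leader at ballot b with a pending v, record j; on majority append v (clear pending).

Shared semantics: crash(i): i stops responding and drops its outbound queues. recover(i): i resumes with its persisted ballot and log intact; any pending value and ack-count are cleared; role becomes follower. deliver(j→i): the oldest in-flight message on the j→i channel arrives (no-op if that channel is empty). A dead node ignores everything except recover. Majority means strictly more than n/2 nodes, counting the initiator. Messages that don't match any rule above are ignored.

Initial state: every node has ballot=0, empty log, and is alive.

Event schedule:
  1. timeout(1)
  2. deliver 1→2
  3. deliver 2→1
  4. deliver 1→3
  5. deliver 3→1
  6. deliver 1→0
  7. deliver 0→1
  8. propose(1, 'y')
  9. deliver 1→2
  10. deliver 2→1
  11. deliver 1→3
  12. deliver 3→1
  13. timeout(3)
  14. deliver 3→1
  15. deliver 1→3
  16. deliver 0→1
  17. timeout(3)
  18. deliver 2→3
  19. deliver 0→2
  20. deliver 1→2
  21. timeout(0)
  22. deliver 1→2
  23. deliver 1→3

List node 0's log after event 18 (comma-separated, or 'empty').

e1 timeout(1): 1[cand,b=5,-]
e2 deliver 1→2: 2[foll,b=5,-]
e3 deliver 2→1: ·
e4 deliver 1→3: 3[foll,b=5,-]
e5 deliver 3→1: 1[lead,b=5,-]
e6 deliver 1→0: 0[foll,b=5,-]
e7 deliver 0→1: ·
e8 propose(1,'y'): ·
e9 deliver 1→2: 2[foll,b=5,y]
e10 deliver 2→1: ·
e11 deliver 1→3: 3[foll,b=5,y]
e12 deliver 3→1: 1[lead,b=5,y]
e13 timeout(3): 3[cand,b=11,y]
e14 deliver 3→1: 1[foll,b=11,y]
e15 deliver 1→3: ·
e16 deliver 0→1: ·
e17 timeout(3): 3[cand,b=15,y]
e18 deliver 2→3: ·

empty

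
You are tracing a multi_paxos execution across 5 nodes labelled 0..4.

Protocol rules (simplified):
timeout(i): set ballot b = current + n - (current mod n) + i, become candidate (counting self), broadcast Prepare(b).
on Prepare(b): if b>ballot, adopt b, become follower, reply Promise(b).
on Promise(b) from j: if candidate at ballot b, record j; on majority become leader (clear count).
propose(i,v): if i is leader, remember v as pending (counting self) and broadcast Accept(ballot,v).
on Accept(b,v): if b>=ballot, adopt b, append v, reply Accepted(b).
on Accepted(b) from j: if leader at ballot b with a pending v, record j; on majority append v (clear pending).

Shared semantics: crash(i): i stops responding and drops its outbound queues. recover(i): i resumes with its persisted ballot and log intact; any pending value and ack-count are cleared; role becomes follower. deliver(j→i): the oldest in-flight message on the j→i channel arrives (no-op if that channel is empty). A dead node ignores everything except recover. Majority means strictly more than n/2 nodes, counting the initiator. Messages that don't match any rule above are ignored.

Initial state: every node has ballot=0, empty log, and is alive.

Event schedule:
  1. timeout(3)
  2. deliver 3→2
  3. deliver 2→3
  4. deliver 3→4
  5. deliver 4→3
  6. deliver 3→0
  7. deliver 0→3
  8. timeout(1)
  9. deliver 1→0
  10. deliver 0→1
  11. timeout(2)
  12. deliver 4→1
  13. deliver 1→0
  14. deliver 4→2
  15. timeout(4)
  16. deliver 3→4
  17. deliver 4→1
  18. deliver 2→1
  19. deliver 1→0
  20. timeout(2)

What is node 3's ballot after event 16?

8

after 1 — timeout(3): n3:cand/b8/[-]
after 2 — deliver 3→2: n2:foll/b8/[-]
after 3 — deliver 2→3: ·
after 4 — deliver 3→4: n4:foll/b8/[-]
after 5 — deliver 4→3: n3:lead/b8/[-]
after 6 — deliver 3→0: n0:foll/b8/[-]
after 7 — deliver 0→3: ·
after 8 — timeout(1): n1:cand/b6/[-]
after 9 — deliver 1→0: ·
after 10 — deliver 0→1: ·
after 11 — timeout(2): n2:cand/b12/[-]
after 12 — deliver 4→1: ·
after 13 — deliver 1→0: ·
after 14 — deliver 4→2: ·
after 15 — timeout(4): n4:cand/b14/[-]
after 16 — deliver 3→4: ·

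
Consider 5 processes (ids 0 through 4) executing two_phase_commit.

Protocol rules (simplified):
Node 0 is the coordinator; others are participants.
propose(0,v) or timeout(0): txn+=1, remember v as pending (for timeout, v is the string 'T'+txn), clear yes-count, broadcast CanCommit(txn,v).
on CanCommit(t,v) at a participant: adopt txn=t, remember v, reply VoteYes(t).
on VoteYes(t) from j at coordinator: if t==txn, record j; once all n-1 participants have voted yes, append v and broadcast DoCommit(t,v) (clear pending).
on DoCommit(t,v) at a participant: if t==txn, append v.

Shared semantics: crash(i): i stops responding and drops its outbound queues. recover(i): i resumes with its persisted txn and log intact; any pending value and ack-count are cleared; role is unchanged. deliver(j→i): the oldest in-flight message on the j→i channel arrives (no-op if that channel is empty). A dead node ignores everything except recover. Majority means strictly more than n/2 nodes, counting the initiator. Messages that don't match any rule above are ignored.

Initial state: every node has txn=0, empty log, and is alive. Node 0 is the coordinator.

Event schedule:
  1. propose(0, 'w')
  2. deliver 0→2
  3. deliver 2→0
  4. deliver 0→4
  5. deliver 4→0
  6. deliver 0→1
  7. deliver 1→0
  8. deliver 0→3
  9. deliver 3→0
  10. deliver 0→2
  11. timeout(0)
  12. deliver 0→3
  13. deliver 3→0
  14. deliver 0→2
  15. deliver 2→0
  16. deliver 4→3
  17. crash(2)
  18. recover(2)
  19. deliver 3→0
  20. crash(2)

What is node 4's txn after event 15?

1

1. propose(0,'w'):  <0:coor t1 ->
2. deliver 0→2:  <2:part t1 ->
3. deliver 2→0:  nop
4. deliver 0→4:  <4:part t1 ->
5. deliver 4→0:  nop
6. deliver 0→1:  <1:part t1 ->
7. deliver 1→0:  nop
8. deliver 0→3:  <3:part t1 ->
9. deliver 3→0:  <0:coor t1 w>
10. deliver 0→2:  <2:part t1 w>
11. timeout(0):  <0:coor t2 w>
12. deliver 0→3:  <3:part t1 w>
13. deliver 3→0:  nop
14. deliver 0→2:  <2:part t2 w>
15. deliver 2→0:  nop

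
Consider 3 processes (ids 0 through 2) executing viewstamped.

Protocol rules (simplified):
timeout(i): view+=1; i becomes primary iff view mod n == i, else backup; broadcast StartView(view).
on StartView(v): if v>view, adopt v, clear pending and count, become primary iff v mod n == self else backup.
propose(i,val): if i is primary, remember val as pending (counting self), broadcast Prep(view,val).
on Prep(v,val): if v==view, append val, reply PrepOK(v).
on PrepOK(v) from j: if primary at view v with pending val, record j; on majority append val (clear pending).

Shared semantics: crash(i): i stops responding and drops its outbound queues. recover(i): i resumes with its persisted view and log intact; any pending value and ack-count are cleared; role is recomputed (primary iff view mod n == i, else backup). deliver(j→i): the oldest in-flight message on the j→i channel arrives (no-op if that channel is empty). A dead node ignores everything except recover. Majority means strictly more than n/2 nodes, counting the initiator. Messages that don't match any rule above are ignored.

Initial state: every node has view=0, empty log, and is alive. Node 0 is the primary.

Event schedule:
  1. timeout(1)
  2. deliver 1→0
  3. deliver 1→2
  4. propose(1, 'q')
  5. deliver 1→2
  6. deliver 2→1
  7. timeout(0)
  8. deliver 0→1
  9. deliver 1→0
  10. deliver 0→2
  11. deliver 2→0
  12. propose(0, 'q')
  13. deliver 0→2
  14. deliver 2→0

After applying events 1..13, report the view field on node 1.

1. timeout(1):  <1:prim v1 ->
2. deliver 1→0:  <0:back v1 ->
3. deliver 1→2:  <2:back v1 ->
4. propose(1,'q'):  nop
5. deliver 1→2:  <2:back v1 q>
6. deliver 2→1:  <1:prim v1 q>
7. timeout(0):  <0:back v2 ->
8. deliver 0→1:  <1:back v2 q>
9. deliver 1→0:  nop
10. deliver 0→2:  <2:prim v2 q>
11. deliver 2→0:  nop
12. propose(0,'q'):  nop
13. deliver 0→2:  nop

2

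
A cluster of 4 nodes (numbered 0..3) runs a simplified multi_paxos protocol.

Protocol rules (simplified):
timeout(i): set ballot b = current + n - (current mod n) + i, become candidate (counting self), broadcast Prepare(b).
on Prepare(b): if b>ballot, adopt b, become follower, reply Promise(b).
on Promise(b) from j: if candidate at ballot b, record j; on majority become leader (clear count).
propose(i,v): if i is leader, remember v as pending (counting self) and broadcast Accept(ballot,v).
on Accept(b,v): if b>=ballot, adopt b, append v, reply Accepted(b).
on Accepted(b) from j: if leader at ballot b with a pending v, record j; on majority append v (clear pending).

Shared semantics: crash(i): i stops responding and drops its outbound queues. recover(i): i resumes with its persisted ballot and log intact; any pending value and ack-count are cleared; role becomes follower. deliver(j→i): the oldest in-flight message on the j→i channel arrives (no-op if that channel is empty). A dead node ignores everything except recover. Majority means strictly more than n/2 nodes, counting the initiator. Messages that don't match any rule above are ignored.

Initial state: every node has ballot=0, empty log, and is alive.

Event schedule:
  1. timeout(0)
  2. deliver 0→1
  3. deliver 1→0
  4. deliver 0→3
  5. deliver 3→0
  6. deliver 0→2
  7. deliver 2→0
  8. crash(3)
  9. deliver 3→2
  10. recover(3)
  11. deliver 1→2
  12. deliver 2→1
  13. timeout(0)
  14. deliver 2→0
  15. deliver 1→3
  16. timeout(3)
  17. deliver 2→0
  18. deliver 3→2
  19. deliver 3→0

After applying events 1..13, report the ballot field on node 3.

step 1 timeout(0): 0={cand,b=4,log=-}
step 2 deliver 0→1: 1={foll,b=4,log=-}
step 3 deliver 1→0: —
step 4 deliver 0→3: 3={foll,b=4,log=-}
step 5 deliver 3→0: 0={lead,b=4,log=-}
step 6 deliver 0→2: 2={foll,b=4,log=-}
step 7 deliver 2→0: —
step 8 crash(3): 3={✗foll,b=4,log=-}
step 9 deliver 3→2: —
step 10 recover(3): 3={foll,b=4,log=-}
step 11 deliver 1→2: —
step 12 deliver 2→1: —
step 13 timeout(0): 0={cand,b=8,log=-}

4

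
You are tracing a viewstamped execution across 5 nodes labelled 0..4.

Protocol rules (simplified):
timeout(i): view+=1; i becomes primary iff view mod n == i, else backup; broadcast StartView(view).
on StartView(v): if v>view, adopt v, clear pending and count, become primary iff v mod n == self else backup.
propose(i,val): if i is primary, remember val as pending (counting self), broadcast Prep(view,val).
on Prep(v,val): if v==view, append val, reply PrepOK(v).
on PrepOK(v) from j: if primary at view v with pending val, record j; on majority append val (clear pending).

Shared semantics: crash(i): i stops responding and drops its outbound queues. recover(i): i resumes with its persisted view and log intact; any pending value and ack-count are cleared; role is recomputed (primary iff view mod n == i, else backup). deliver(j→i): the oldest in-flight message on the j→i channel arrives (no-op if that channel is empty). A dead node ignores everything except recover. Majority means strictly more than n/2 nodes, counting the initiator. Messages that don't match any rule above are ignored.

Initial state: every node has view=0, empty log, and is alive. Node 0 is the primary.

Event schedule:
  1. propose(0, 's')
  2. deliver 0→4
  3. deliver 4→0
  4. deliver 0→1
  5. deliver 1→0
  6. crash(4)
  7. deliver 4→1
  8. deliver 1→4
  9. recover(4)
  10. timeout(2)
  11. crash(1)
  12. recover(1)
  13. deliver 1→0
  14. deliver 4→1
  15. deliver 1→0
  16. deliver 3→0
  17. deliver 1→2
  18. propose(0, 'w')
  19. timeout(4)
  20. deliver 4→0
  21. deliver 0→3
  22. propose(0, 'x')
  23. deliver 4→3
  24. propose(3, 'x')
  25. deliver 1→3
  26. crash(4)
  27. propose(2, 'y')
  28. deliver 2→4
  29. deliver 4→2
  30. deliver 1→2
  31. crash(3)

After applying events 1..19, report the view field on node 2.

[1] propose(0,'s') → ∅
[2] deliver 0→4 → N4(back v0 [s])
[3] deliver 4→0 → ∅
[4] deliver 0→1 → N1(back v0 [s])
[5] deliver 1→0 → N0(prim v0 [s])
[6] crash(4) → N4(✗back v0 [s])
[7] deliver 4→1 → ∅
[8] deliver 1→4 → ∅
[9] recover(4) → N4(back v0 [s])
[10] timeout(2) → N2(back v1 [-])
[11] crash(1) → N1(✗back v0 [s])
[12] recover(1) → N1(back v0 [s])
[13] deliver 1→0 → ∅
[14] deliver 4→1 → ∅
[15] deliver 1→0 → ∅
[16] deliver 3→0 → ∅
[17] deliver 1→2 → ∅
[18] propose(0,'w') → ∅
[19] timeout(4) → N4(back v1 [s])

1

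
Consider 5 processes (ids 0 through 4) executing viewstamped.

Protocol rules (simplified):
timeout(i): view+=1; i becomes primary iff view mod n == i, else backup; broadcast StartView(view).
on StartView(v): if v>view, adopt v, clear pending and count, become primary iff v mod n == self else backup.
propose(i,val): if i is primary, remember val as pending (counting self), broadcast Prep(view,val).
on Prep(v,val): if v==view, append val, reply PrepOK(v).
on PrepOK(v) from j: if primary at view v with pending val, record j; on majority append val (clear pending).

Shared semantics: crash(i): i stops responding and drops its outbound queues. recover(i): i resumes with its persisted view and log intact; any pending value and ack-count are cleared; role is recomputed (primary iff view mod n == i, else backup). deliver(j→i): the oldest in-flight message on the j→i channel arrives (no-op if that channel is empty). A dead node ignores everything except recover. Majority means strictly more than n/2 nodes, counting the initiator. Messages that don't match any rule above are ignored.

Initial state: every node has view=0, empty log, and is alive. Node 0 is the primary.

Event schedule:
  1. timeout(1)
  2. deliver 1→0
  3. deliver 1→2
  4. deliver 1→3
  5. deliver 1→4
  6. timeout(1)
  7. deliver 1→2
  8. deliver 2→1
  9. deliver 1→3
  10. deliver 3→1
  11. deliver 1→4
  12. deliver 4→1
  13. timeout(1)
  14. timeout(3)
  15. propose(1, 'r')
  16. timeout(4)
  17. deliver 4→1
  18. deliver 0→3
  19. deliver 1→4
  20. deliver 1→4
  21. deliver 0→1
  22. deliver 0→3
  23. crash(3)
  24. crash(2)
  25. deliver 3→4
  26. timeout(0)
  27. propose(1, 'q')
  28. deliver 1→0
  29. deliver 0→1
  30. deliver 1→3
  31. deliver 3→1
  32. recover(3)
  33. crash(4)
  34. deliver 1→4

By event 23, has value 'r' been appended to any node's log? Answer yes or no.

no

step 1 timeout(1): 1={prim,v=1,log=-}
step 2 deliver 1→0: 0={back,v=1,log=-}
step 3 deliver 1→2: 2={back,v=1,log=-}
step 4 deliver 1→3: 3={back,v=1,log=-}
step 5 deliver 1→4: 4={back,v=1,log=-}
step 6 timeout(1): 1={back,v=2,log=-}
step 7 deliver 1→2: 2={prim,v=2,log=-}
step 8 deliver 2→1: —
step 9 deliver 1→3: 3={back,v=2,log=-}
step 10 deliver 3→1: —
step 11 deliver 1→4: 4={back,v=2,log=-}
step 12 deliver 4→1: —
step 13 timeout(1): 1={back,v=3,log=-}
step 14 timeout(3): 3={prim,v=3,log=-}
step 15 propose(1,'r'): —
step 16 timeout(4): 4={back,v=3,log=-}
step 17 deliver 4→1: —
step 18 deliver 0→3: —
step 19 deliver 1→4: —
step 20 deliver 1→4: —
step 21 deliver 0→1: —
step 22 deliver 0→3: —
step 23 crash(3): 3={✗prim,v=3,log=-}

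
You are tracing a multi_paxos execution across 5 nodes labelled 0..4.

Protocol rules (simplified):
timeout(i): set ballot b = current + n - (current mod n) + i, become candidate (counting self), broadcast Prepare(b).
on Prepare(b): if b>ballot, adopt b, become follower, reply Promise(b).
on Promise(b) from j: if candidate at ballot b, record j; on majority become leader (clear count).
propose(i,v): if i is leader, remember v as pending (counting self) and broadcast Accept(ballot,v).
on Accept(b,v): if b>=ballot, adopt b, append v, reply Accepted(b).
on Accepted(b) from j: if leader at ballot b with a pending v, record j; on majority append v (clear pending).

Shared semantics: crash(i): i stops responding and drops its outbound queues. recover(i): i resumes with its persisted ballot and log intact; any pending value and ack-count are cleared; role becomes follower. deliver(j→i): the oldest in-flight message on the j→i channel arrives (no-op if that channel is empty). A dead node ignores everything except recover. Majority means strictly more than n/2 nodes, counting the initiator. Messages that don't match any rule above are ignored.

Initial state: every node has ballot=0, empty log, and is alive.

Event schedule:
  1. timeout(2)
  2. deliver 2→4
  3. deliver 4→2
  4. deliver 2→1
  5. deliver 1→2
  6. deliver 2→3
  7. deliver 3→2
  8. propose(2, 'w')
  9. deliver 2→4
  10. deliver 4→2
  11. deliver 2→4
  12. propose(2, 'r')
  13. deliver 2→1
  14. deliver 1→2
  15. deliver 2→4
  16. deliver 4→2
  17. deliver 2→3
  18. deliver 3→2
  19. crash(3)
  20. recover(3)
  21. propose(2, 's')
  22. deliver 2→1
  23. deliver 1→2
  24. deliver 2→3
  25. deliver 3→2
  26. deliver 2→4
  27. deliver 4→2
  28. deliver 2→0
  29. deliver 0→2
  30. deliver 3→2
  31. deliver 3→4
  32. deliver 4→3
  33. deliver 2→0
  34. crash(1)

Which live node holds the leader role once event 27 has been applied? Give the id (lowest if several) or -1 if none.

[1] timeout(2) → N2(cand b7 [-])
[2] deliver 2→4 → N4(foll b7 [-])
[3] deliver 4→2 → ∅
[4] deliver 2→1 → N1(foll b7 [-])
[5] deliver 1→2 → N2(lead b7 [-])
[6] deliver 2→3 → N3(foll b7 [-])
[7] deliver 3→2 → ∅
[8] propose(2,'w') → ∅
[9] deliver 2→4 → N4(foll b7 [w])
[10] deliver 4→2 → ∅
[11] deliver 2→4 → ∅
[12] propose(2,'r') → ∅
[13] deliver 2→1 → N1(foll b7 [w])
[14] deliver 1→2 → ∅
[15] deliver 2→4 → N4(foll b7 [w,r])
[16] deliver 4→2 → N2(lead b7 [r])
[17] deliver 2→3 → N3(foll b7 [w])
[18] deliver 3→2 → ∅
[19] crash(3) → N3(✗foll b7 [w])
[20] recover(3) → N3(foll b7 [w])
[21] propose(2,'s') → ∅
[22] deliver 2→1 → N1(foll b7 [w,r])
[23] deliver 1→2 → ∅
[24] deliver 2→3 → N3(foll b7 [w,r])
[25] deliver 3→2 → N2(lead b7 [r,s])
[26] deliver 2→4 → N4(foll b7 [w,r,s])
[27] deliver 4→2 → ∅

2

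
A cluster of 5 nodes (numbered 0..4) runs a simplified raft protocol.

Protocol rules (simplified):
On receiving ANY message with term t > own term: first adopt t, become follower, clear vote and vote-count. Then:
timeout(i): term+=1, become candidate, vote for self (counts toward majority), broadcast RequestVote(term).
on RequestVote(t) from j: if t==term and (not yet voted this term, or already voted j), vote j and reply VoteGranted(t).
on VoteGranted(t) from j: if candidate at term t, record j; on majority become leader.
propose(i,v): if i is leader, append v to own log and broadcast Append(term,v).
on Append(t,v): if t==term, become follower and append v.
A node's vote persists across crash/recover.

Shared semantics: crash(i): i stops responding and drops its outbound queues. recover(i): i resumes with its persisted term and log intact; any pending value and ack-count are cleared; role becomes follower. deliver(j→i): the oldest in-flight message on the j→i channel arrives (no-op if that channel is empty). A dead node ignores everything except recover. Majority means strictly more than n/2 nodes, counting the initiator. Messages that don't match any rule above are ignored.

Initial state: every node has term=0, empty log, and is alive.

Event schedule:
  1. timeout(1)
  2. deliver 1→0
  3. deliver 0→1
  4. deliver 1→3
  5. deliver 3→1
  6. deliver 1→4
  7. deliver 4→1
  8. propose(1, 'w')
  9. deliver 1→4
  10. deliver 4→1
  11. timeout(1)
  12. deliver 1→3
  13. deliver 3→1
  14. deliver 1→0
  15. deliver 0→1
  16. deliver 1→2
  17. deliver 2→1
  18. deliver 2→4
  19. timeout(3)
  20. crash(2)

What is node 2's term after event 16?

1

step 1 timeout(1): 1={cand,t=1,log=-}
step 2 deliver 1→0: 0={foll,t=1,log=-}
step 3 deliver 0→1: —
step 4 deliver 1→3: 3={foll,t=1,log=-}
step 5 deliver 3→1: 1={lead,t=1,log=-}
step 6 deliver 1→4: 4={foll,t=1,log=-}
step 7 deliver 4→1: —
step 8 propose(1,'w'): 1={lead,t=1,log=w}
step 9 deliver 1→4: 4={foll,t=1,log=w}
step 10 deliver 4→1: —
step 11 timeout(1): 1={cand,t=2,log=w}
step 12 deliver 1→3: 3={foll,t=1,log=w}
step 13 deliver 3→1: —
step 14 deliver 1→0: 0={foll,t=1,log=w}
step 15 deliver 0→1: —
step 16 deliver 1→2: 2={foll,t=1,log=-}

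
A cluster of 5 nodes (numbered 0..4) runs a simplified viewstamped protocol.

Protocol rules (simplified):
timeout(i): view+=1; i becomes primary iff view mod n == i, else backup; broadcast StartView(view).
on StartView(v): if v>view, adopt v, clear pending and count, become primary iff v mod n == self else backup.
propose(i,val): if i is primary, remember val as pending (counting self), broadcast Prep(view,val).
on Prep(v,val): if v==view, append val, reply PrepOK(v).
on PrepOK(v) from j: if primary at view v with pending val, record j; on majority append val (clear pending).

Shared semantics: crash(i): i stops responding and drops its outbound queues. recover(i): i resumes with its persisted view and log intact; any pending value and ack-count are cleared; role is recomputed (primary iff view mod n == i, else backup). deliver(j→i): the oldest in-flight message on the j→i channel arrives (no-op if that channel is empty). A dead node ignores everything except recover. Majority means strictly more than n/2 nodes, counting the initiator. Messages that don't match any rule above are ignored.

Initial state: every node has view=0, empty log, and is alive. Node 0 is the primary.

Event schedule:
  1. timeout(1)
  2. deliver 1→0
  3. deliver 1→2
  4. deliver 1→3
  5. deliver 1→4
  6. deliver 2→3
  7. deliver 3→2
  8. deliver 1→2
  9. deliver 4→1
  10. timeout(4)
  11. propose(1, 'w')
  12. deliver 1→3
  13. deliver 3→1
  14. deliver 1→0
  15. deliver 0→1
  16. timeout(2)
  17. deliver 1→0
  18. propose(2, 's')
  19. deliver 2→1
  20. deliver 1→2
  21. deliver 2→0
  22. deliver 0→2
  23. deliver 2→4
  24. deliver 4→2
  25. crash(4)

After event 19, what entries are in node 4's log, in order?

after 1 — timeout(1): n1:prim/v1/[-]
after 2 — deliver 1→0: n0:back/v1/[-]
after 3 — deliver 1→2: n2:back/v1/[-]
after 4 — deliver 1→3: n3:back/v1/[-]
after 5 — deliver 1→4: n4:back/v1/[-]
after 6 — deliver 2→3: ·
after 7 — deliver 3→2: ·
after 8 — deliver 1→2: ·
after 9 — deliver 4→1: ·
after 10 — timeout(4): n4:back/v2/[-]
after 11 — propose(1,'w'): ·
after 12 — deliver 1→3: n3:back/v1/[w]
after 13 — deliver 3→1: ·
after 14 — deliver 1→0: n0:back/v1/[w]
after 15 — deliver 0→1: n1:prim/v1/[w]
after 16 — timeout(2): n2:prim/v2/[-]
after 17 — deliver 1→0: ·
after 18 — propose(2,'s'): ·
after 19 — deliver 2→1: n1:back/v2/[w]

empty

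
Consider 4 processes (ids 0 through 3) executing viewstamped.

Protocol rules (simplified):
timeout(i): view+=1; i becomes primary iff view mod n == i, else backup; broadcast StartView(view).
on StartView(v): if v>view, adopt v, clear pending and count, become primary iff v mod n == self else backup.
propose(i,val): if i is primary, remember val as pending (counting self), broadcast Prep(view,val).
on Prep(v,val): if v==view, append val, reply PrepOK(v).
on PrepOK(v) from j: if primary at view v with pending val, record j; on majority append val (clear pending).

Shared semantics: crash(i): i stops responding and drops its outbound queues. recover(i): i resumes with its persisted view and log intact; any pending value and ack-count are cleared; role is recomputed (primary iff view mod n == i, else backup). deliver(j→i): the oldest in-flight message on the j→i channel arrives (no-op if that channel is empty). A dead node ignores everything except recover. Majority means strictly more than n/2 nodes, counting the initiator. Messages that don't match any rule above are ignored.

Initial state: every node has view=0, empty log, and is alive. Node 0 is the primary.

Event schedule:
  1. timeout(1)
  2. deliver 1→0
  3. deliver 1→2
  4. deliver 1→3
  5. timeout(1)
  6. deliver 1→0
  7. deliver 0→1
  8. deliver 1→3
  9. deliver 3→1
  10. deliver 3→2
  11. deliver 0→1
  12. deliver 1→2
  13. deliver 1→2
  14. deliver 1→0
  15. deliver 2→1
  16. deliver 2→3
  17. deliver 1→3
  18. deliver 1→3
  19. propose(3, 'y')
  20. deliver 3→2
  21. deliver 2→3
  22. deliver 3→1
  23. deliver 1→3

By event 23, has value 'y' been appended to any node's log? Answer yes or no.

after 1 — timeout(1): n1:prim/v1/[-]
after 2 — deliver 1→0: n0:back/v1/[-]
after 3 — deliver 1→2: n2:back/v1/[-]
after 4 — deliver 1→3: n3:back/v1/[-]
after 5 — timeout(1): n1:back/v2/[-]
after 6 — deliver 1→0: n0:back/v2/[-]
after 7 — deliver 0→1: ·
after 8 — deliver 1→3: n3:back/v2/[-]
after 9 — deliver 3→1: ·
after 10 — deliver 3→2: ·
after 11 — deliver 0→1: ·
after 12 — deliver 1→2: n2:prim/v2/[-]
after 13 — deliver 1→2: ·
after 14 — deliver 1→0: ·
after 15 — deliver 2→1: ·
after 16 — deliver 2→3: ·
after 17 — deliver 1→3: ·
after 18 — deliver 1→3: ·
after 19 — propose(3,'y'): ·
after 20 — deliver 3→2: ·
after 21 — deliver 2→3: ·
after 22 — deliver 3→1: ·
after 23 — deliver 1→3: ·

no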